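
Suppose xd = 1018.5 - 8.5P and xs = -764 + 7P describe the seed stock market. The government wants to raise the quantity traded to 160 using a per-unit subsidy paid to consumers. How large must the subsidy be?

Required subsidy s = 31 per unit

At x = 160, invert demand for the buyer price: Pb = (1018.5 − 160)/8.5 = 101; invert supply for the seller price: Ps = (160 − (-764))/7 = 132.
The subsidy must fill the gap: s = Ps − Pb = 132 − 101 = 31.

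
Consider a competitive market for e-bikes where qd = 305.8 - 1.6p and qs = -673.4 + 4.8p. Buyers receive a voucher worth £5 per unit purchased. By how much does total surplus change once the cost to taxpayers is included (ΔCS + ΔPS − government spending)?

Net change in total surplus = -£15

Pre-subsidy: 305.8 - 1.6p = -673.4 + 4.8p gives p* = 153, q* = 61.
With the rebate, buyers effectively pay pb = ps − 5, where ps is the price sellers receive.
Demand in terms of ps becomes qd = 305.8 − 1.6(ps − 5) = 313.8 - 1.6ps. Setting this equal to supply: 313.8 - 1.6ps = -673.4 + 4.8ps, so ps = 154.25.
Buyers pay pb = 154.25 − 5 = 149.25; q' = -673.4 + 4.8·154.25 = 67.
ΔCS = ½(61 + 67)(153 − 149.25) = 240; ΔPS = ½(61 + 67)(154.25 − 153) = 80.
Government spending = 5 × 67 = 335.
Net change = 240 + 80 − 335 = -15. The loss equals the DWL triangle ½·5·6.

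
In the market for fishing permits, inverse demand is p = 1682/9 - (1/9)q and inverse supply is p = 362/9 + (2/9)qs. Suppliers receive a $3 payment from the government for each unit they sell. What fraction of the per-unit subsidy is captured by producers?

Pre-subsidy: 1682/9 - (1/9)q = 362/9 + (2/9)q gives q* = 440 and p* = 138.
With the subsidy, sellers receive ps = pb + 3 for each unit, where pb is the price buyers pay.
On the curves, pb = 1682/9 - (1/9)q and ps = 362/9 + (2/9)q; the wedge ps − pb = 3 gives 362/9 + (2/9)q − (1682/9 - (1/9)q) = 3, so q' = 449.
Then pb = 1682/9 − (1/9)·449 = 137 and ps = 362/9 + (2/9)·449 = 140.
Buyers' price falls by p* − pb = 138 − 137 = 1; sellers' price rises by ps − p* = 140 − 138 = 2.
So producers capture 2/3 = 2/3 of each unit of subsidy.

Producer share = 2/3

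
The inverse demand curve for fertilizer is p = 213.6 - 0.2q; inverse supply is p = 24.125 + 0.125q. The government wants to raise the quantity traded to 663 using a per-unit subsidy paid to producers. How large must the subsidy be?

At q = 663, from the demand curve buyers pay pb = 213.6 − 0.2·663 = 81; from the supply curve sellers need ps = 24.125 + 0.125·663 = 107.
The subsidy must fill the gap: s = ps − pb = 107 − 81 = 26.

Required subsidy s = 26 per unit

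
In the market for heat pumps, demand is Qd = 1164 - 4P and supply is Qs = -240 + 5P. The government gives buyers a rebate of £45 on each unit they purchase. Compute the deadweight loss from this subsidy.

Pre-subsidy: 1164 - 4P = -240 + 5P gives P* = 156, Q* = 540.
With the rebate, buyers effectively pay Pb = Ps − 45, where Ps is the price sellers receive.
Demand in terms of Ps becomes Qd = 1164 − 4(Ps − 45) = 1344 - 4Ps. Setting this equal to supply: 1344 - 4Ps = -240 + 5Ps, so Ps = 176.
Buyers pay Pb = 176 − 45 = 131; Q' = -240 + 5·176 = 640.
The subsidy expands output by 640 − 540 = 100 past the efficient level; on those units the gap between marginal cost and willingness to pay runs from 0 up to 45.
DWL = ½ × 45 × 100 = 2250.

Deadweight loss = £2250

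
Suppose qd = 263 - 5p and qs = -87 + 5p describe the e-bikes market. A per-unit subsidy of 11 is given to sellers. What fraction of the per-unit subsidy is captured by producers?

Pre-subsidy: 263 - 5p = -87 + 5p gives p* = 35, q* = 88.
With the subsidy, sellers receive ps = pb + 11 for each unit, where pb is the price buyers pay.
Supply in terms of pb becomes qs = -87 + 5(pb + 11) = -32 + 5pb. Setting this equal to demand: 263 - 5pb = -32 + 5pb, so pb = 29.5.
Sellers receive ps = 29.5 + 11 = 40.5; q' = 263 − 5·29.5 = 115.5.
Buyers' price falls by p* − pb = 35 − 29.5 = 5.5; sellers' price rises by ps − p* = 40.5 − 35 = 5.5.
So producers capture 5.5/11 = 0.5 of each unit of subsidy.

Producer share = 0.5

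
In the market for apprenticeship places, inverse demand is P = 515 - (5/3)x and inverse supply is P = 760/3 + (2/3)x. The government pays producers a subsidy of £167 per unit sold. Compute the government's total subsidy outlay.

Pre-subsidy: 515 - (5/3)x = 760/3 + (2/3)x gives x* = 785/7 and P* = 6890/21.
With the subsidy, sellers receive Ps = Pb + 167 for each unit, where Pb is the price buyers pay.
On the curves, Pb = 515 - (5/3)x and Ps = 760/3 + (2/3)x; the wedge Ps − Pb = 167 gives 760/3 + (2/3)x − (515 - (5/3)x) = 167, so x' = 1286/7.
Then Pb = 515 − (5/3)·(1286/7) = 4385/21 and Ps = 760/3 + (2/3)·(1286/7) = 7892/21.
Government outlay = subsidy × quantity = 167 × 1286/7 = 214762/7.

Government cost = 214762/7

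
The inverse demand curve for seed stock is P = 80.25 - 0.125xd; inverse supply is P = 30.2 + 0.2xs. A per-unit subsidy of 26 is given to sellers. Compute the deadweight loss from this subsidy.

Deadweight loss = 1040

Pre-subsidy: 80.25 - 0.125x = 30.2 + 0.2x gives x* = 154 and P* = 61.
With the subsidy, sellers receive Ps = Pb + 26 for each unit, where Pb is the price buyers pay.
On the curves, Pb = 80.25 - 0.125x and Ps = 30.2 + 0.2x; the wedge Ps − Pb = 26 gives 30.2 + 0.2x − (80.25 - 0.125x) = 26, so x' = 234.
Then Pb = 80.25 − 0.125·234 = 51 and Ps = 30.2 + 0.2·234 = 77.
The subsidy expands output by 234 − 154 = 80 past the efficient level; on those units the gap between marginal cost and willingness to pay runs from 0 up to 26.
DWL = ½ × 26 × 80 = 1040.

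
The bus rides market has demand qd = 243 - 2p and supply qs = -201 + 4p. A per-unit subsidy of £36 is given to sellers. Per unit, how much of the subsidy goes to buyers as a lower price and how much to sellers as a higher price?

Buyers gain £24 per unit; sellers gain £12 per unit

Pre-subsidy: 243 - 2p = -201 + 4p gives p* = 74, q* = 95.
With the subsidy, sellers receive ps = pb + 36 for each unit, where pb is the price buyers pay.
Supply in terms of pb becomes qs = -201 + 4(pb + 36) = -57 + 4pb. Setting this equal to demand: 243 - 2pb = -57 + 4pb, so pb = 50.
Sellers receive ps = 50 + 36 = 86; q' = 243 − 2·50 = 143.
Buyers' price falls by p* − pb = 74 − 50 = 24; sellers' price rises by ps − p* = 86 − 74 = 12.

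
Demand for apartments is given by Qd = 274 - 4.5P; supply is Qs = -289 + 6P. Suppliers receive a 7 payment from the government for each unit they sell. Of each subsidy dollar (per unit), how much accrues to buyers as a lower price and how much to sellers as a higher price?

Pre-subsidy: 274 - 4.5P = -289 + 6P gives P* = 1126/21, Q* = 229/7.
With the subsidy, sellers receive Ps = Pb + 7 for each unit, where Pb is the price buyers pay.
Supply in terms of Pb becomes Qs = -289 + 6(Pb + 7) = -247 + 6Pb. Setting this equal to demand: 274 - 4.5Pb = -247 + 6Pb, so Pb = 1042/21.
Sellers receive Ps = 1042/21 + 7 = 1189/21; Q' = 274 − 4.5·(1042/21) = 355/7.
Buyers' price falls by P* − Pb = 1126/21 − 1042/21 = 4; sellers' price rises by Ps − P* = 1189/21 − 1126/21 = 3.

Buyers gain 4 per unit; sellers gain 3 per unit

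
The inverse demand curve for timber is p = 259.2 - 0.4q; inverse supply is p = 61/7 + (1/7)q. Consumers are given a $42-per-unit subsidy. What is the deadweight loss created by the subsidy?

Deadweight loss = 30870/19

Pre-subsidy: 259.2 - 0.4q = 61/7 + (1/7)q gives q* = 8767/19 and p* = 1418/19.
With the rebate, buyers effectively pay pb = ps − 42, where ps is the price sellers receive.
On the curves, pb = 259.2 - 0.4q and ps = 61/7 + (1/7)q; the wedge ps − pb = 42 gives 61/7 + (1/7)q − (259.2 - 0.4q) = 42, so q' = 10237/19.
Then pb = 259.2 − 0.4·(10237/19) = 830/19 and ps = 61/7 + (1/7)·(10237/19) = 1628/19.
The subsidy expands output by 10237/19 − 8767/19 = 1470/19 past the efficient level; on those units the gap between marginal cost and willingness to pay runs from 0 up to 42.
DWL = ½ × 42 × 1470/19 = 30870/19.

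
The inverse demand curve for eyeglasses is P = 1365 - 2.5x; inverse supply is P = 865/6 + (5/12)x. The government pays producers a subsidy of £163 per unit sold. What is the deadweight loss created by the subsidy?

Deadweight loss = 159414/35

Pre-subsidy: 1365 - 2.5x = 865/6 + (5/12)x gives x* = 2930/7 and P* = 2230/7.
With the subsidy, sellers receive Ps = Pb + 163 for each unit, where Pb is the price buyers pay.
On the curves, Pb = 1365 - 2.5x and Ps = 865/6 + (5/12)x; the wedge Ps − Pb = 163 gives 865/6 + (5/12)x − (1365 - 2.5x) = 163, so x' = 16606/35.
Then Pb = 1365 − 2.5·(16606/35) = 1252/7 and Ps = 865/6 + (5/12)·(16606/35) = 2393/7.
The subsidy expands output by 16606/35 − 2930/7 = 1956/35 past the efficient level; on those units the gap between marginal cost and willingness to pay runs from 0 up to 163.
DWL = ½ × 163 × 1956/35 = 159414/35.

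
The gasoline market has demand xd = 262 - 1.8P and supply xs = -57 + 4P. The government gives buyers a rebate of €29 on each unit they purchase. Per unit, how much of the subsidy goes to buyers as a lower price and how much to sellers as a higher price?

Pre-subsidy: 262 - 1.8P = -57 + 4P gives P* = 55, x* = 163.
With the rebate, buyers effectively pay Pb = Ps − 29, where Ps is the price sellers receive.
Demand in terms of Ps becomes xd = 262 − 1.8(Ps − 29) = 314.2 - 1.8Ps. Setting this equal to supply: 314.2 - 1.8Ps = -57 + 4Ps, so Ps = 64.
Buyers pay Pb = 64 − 29 = 35; x' = -57 + 4·64 = 199.
Buyers' price falls by P* − Pb = 55 − 35 = 20; sellers' price rises by Ps − P* = 64 − 55 = 9.

Buyers gain €20 per unit; sellers gain €9 per unit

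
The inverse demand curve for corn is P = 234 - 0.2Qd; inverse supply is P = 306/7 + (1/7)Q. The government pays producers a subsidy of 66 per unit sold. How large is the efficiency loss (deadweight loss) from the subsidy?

Pre-subsidy: 234 - 0.2Q = 306/7 + (1/7)Q gives Q* = 555 and P* = 123.
With the subsidy, sellers receive Ps = Pb + 66 for each unit, where Pb is the price buyers pay.
On the curves, Pb = 234 - 0.2Q and Ps = 306/7 + (1/7)Q; the wedge Ps − Pb = 66 gives 306/7 + (1/7)Q − (234 - 0.2Q) = 66, so Q' = 747.5.
Then Pb = 234 − 0.2·747.5 = 84.5 and Ps = 306/7 + (1/7)·747.5 = 150.5.
The subsidy expands output by 747.5 − 555 = 192.5 past the efficient level; on those units the gap between marginal cost and willingness to pay runs from 0 up to 66.
DWL = ½ × 66 × 192.5 = 6352.5.

Deadweight loss = 6352.5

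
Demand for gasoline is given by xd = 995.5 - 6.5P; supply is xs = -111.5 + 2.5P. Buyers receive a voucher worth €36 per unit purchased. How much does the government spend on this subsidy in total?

Pre-subsidy: 995.5 - 6.5P = -111.5 + 2.5P gives P* = 123, x* = 196.
With the rebate, buyers effectively pay Pb = Ps − 36, where Ps is the price sellers receive.
Demand in terms of Ps becomes xd = 995.5 − 6.5(Ps − 36) = 1229.5 - 6.5Ps. Setting this equal to supply: 1229.5 - 6.5Ps = -111.5 + 2.5Ps, so Ps = 149.
Buyers pay Pb = 149 − 36 = 113; x' = -111.5 + 2.5·149 = 261.
Government outlay = subsidy × quantity = 36 × 261 = 9396.

Government cost = €9396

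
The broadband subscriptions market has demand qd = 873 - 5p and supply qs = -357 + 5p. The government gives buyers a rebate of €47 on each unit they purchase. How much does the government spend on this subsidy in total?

Government cost = €17648.5

Pre-subsidy: 873 - 5p = -357 + 5p gives p* = 123, q* = 258.
With the rebate, buyers effectively pay pb = ps − 47, where ps is the price sellers receive.
Demand in terms of ps becomes qd = 873 − 5(ps − 47) = 1108 - 5ps. Setting this equal to supply: 1108 - 5ps = -357 + 5ps, so ps = 146.5.
Buyers pay pb = 146.5 − 47 = 99.5; q' = -357 + 5·146.5 = 375.5.
Government outlay = subsidy × quantity = 47 × 375.5 = 17648.5.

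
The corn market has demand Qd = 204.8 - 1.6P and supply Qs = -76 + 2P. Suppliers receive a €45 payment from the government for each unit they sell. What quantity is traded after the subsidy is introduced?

Q' = 120

Pre-subsidy: 204.8 - 1.6P = -76 + 2P gives P* = 78, Q* = 80.
With the subsidy, sellers receive Ps = Pb + 45 for each unit, where Pb is the price buyers pay.
Supply in terms of Pb becomes Qs = -76 + 2(Pb + 45) = 14 + 2Pb. Setting this equal to demand: 204.8 - 1.6Pb = 14 + 2Pb, so Pb = 53.
Sellers receive Ps = 53 + 45 = 98; Q' = 204.8 − 1.6·53 = 120.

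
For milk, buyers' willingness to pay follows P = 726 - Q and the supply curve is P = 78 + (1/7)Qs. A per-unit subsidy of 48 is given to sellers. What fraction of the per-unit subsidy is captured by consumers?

Consumer share = 0.875

Pre-subsidy: 726 - Q = 78 + (1/7)Q gives Q* = 567 and P* = 159.
With the subsidy, sellers receive Ps = Pb + 48 for each unit, where Pb is the price buyers pay.
On the curves, Pb = 726 - Q and Ps = 78 + (1/7)Q; the wedge Ps − Pb = 48 gives 78 + (1/7)Q − (726 - Q) = 48, so Q' = 609.
Then Pb = 726 − 1·609 = 117 and Ps = 78 + (1/7)·609 = 165.
Buyers' price falls by P* − Pb = 159 − 117 = 42; sellers' price rises by Ps − P* = 165 − 159 = 6.
So consumers capture 42/48 = 0.875 of each unit of subsidy.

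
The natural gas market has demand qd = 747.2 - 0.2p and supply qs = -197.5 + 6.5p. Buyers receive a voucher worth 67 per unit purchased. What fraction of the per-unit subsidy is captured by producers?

Producer share = 2/67

Pre-subsidy: 747.2 - 0.2p = -197.5 + 6.5p gives p* = 141, q* = 719.
With the rebate, buyers effectively pay pb = ps − 67, where ps is the price sellers receive.
Demand in terms of ps becomes qd = 747.2 − 0.2(ps − 67) = 760.6 - 0.2ps. Setting this equal to supply: 760.6 - 0.2ps = -197.5 + 6.5ps, so ps = 143.
Buyers pay pb = 143 − 67 = 76; q' = -197.5 + 6.5·143 = 732.
Buyers' price falls by p* − pb = 141 − 76 = 65; sellers' price rises by ps − p* = 143 − 141 = 2.
So producers capture 2/67 = 2/67 of each unit of subsidy.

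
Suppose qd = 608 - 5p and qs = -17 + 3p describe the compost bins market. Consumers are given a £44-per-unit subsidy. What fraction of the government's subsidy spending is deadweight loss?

Pre-subsidy: 608 - 5p = -17 + 3p gives p* = 78.125, q* = 217.375.
With the rebate, buyers effectively pay pb = ps − 44, where ps is the price sellers receive.
Demand in terms of ps becomes qd = 608 − 5(ps − 44) = 828 - 5ps. Setting this equal to supply: 828 - 5ps = -17 + 3ps, so ps = 105.625.
Buyers pay pb = 105.625 − 44 = 61.625; q' = -17 + 3·105.625 = 299.875.
ΔCS = ½(217.375 + 299.875)(78.125 − 61.625) = 4267.3125; ΔPS = ½(217.375 + 299.875)(105.625 − 78.125) = 7112.1875.
Government spending = 44 × 299.875 = 13194.5.
DWL = ½ × 44 × (299.875 − 217.375) = 1815; fraction = 1815 / 13194.5 = 330/2399.

DWL / government spending = 330/2399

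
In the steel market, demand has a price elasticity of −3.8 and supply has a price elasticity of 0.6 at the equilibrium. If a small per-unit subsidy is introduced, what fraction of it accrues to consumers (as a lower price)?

Consumer share = 3/22

For a small subsidy around the equilibrium, the benefit split depends on the relative slopes, which at a point are proportional to the elasticities.
Buyer share = εs/(εs + |εd|) = 0.6/(0.6 + 3.8) = 3/22; seller share = |εd|/(εs + |εd|) = 19/22.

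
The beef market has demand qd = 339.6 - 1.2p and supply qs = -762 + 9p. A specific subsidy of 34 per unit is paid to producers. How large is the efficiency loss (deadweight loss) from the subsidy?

Pre-subsidy: 339.6 - 1.2p = -762 + 9p gives p* = 108, q* = 210.
With the subsidy, sellers receive ps = pb + 34 for each unit, where pb is the price buyers pay.
Supply in terms of pb becomes qs = -762 + 9(pb + 34) = -456 + 9pb. Setting this equal to demand: 339.6 - 1.2pb = -456 + 9pb, so pb = 78.
Sellers receive ps = 78 + 34 = 112; q' = 339.6 − 1.2·78 = 246.
The subsidy expands output by 246 − 210 = 36 past the efficient level; on those units the gap between marginal cost and willingness to pay runs from 0 up to 34.
DWL = ½ × 34 × 36 = 612.

Deadweight loss = 612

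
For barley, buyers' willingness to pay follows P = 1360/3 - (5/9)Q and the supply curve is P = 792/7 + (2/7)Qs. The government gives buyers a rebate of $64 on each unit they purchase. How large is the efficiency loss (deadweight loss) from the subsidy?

Pre-subsidy: 1360/3 - (5/9)Q = 792/7 + (2/7)Q gives Q* = 21432/53 and P* = 12120/53.
With the rebate, buyers effectively pay Pb = Ps − 64, where Ps is the price sellers receive.
On the curves, Pb = 1360/3 - (5/9)Q and Ps = 792/7 + (2/7)Q; the wedge Ps − Pb = 64 gives 792/7 + (2/7)Q − (1360/3 - (5/9)Q) = 64, so Q' = 25464/53.
Then Pb = 1360/3 − (5/9)·(25464/53) = 9880/53 and Ps = 792/7 + (2/7)·(25464/53) = 13272/53.
The subsidy expands output by 25464/53 − 21432/53 = 4032/53 past the efficient level; on those units the gap between marginal cost and willingness to pay runs from 0 up to 64.
DWL = ½ × 64 × 4032/53 = 129024/53.

Deadweight loss = 129024/53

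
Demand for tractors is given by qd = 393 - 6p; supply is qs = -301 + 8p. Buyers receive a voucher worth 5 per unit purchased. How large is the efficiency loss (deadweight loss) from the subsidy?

Deadweight loss = 300/7

Pre-subsidy: 393 - 6p = -301 + 8p gives p* = 347/7, q* = 669/7.
With the rebate, buyers effectively pay pb = ps − 5, where ps is the price sellers receive.
Demand in terms of ps becomes qd = 393 − 6(ps − 5) = 423 - 6ps. Setting this equal to supply: 423 - 6ps = -301 + 8ps, so ps = 362/7.
Buyers pay pb = 362/7 − 5 = 327/7; q' = -301 + 8·(362/7) = 789/7.
The subsidy expands output by 789/7 − 669/7 = 120/7 past the efficient level; on those units the gap between marginal cost and willingness to pay runs from 0 up to 5.
DWL = ½ × 5 × 120/7 = 300/7.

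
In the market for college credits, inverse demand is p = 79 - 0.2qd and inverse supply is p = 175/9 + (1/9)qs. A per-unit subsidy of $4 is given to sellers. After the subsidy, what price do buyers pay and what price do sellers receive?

Buyers pay 267/7; sellers receive 295/7

Pre-subsidy: 79 - 0.2q = 175/9 + (1/9)q gives q* = 1340/7 and p* = 285/7.
With the subsidy, sellers receive ps = pb + 4 for each unit, where pb is the price buyers pay.
On the curves, pb = 79 - 0.2q and ps = 175/9 + (1/9)q; the wedge ps − pb = 4 gives 175/9 + (1/9)q − (79 - 0.2q) = 4, so q' = 1430/7.
Then pb = 79 − 0.2·(1430/7) = 267/7 and ps = 175/9 + (1/9)·(1430/7) = 295/7.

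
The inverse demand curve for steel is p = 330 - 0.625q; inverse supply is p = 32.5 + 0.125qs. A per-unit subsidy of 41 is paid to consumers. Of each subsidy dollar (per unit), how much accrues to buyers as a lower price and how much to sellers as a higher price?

Pre-subsidy: 330 - 0.625q = 32.5 + 0.125q gives q* = 1190/3 and p* = 985/12.
With the rebate, buyers effectively pay pb = ps − 41, where ps is the price sellers receive.
On the curves, pb = 330 - 0.625q and ps = 32.5 + 0.125q; the wedge ps − pb = 41 gives 32.5 + 0.125q − (330 - 0.625q) = 41, so q' = 1354/3.
Then pb = 330 − 0.625·(1354/3) = 575/12 and ps = 32.5 + 0.125·(1354/3) = 1067/12.
Buyers' price falls by p* − pb = 985/12 − 575/12 = 205/6; sellers' price rises by ps − p* = 1067/12 − 985/12 = 41/6.

Buyers gain 205/6 per unit; sellers gain 41/6 per unit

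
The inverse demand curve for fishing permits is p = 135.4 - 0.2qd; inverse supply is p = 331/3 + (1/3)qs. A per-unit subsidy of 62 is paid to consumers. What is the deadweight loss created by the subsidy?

Deadweight loss = 3603.75

Pre-subsidy: 135.4 - 0.2q = 331/3 + (1/3)q gives q* = 47 and p* = 126.
With the rebate, buyers effectively pay pb = ps − 62, where ps is the price sellers receive.
On the curves, pb = 135.4 - 0.2q and ps = 331/3 + (1/3)q; the wedge ps − pb = 62 gives 331/3 + (1/3)q − (135.4 - 0.2q) = 62, so q' = 163.25.
Then pb = 135.4 − 0.2·163.25 = 102.75 and ps = 331/3 + (1/3)·163.25 = 164.75.
The subsidy expands output by 163.25 − 47 = 116.25 past the efficient level; on those units the gap between marginal cost and willingness to pay runs from 0 up to 62.
DWL = ½ × 62 × 116.25 = 3603.75.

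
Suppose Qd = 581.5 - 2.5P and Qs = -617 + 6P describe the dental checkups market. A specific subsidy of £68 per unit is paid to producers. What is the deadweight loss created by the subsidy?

Pre-subsidy: 581.5 - 2.5P = -617 + 6P gives P* = 141, Q* = 229.
With the subsidy, sellers receive Ps = Pb + 68 for each unit, where Pb is the price buyers pay.
Supply in terms of Pb becomes Qs = -617 + 6(Pb + 68) = -209 + 6Pb. Setting this equal to demand: 581.5 - 2.5Pb = -209 + 6Pb, so Pb = 93.
Sellers receive Ps = 93 + 68 = 161; Q' = 581.5 − 2.5·93 = 349.
The subsidy expands output by 349 − 229 = 120 past the efficient level; on those units the gap between marginal cost and willingness to pay runs from 0 up to 68.
DWL = ½ × 68 × 120 = 4080.

Deadweight loss = £4080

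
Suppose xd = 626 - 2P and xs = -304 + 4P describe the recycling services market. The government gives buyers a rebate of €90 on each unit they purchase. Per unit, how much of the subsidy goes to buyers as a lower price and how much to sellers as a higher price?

Buyers gain €60 per unit; sellers gain €30 per unit

Pre-subsidy: 626 - 2P = -304 + 4P gives P* = 155, x* = 316.
With the rebate, buyers effectively pay Pb = Ps − 90, where Ps is the price sellers receive.
Demand in terms of Ps becomes xd = 626 − 2(Ps − 90) = 806 - 2Ps. Setting this equal to supply: 806 - 2Ps = -304 + 4Ps, so Ps = 185.
Buyers pay Pb = 185 − 90 = 95; x' = -304 + 4·185 = 436.
Buyers' price falls by P* − Pb = 155 − 95 = 60; sellers' price rises by Ps − P* = 185 − 155 = 30.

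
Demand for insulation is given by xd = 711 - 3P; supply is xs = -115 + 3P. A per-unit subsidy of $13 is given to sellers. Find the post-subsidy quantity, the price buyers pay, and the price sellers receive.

x' = 317.5; buyers pay 787/6; sellers receive 865/6

Pre-subsidy: 711 - 3P = -115 + 3P gives P* = 413/3, x* = 298.
With the subsidy, sellers receive Ps = Pb + 13 for each unit, where Pb is the price buyers pay.
Supply in terms of Pb becomes xs = -115 + 3(Pb + 13) = -76 + 3Pb. Setting this equal to demand: 711 - 3Pb = -76 + 3Pb, so Pb = 787/6.
Sellers receive Ps = 787/6 + 13 = 865/6; x' = 711 − 3·(787/6) = 317.5.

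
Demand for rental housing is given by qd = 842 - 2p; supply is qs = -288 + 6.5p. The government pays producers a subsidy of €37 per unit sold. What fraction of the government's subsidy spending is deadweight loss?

DWL / government spending = 481/10756

Pre-subsidy: 842 - 2p = -288 + 6.5p gives p* = 2260/17, q* = 9794/17.
With the subsidy, sellers receive ps = pb + 37 for each unit, where pb is the price buyers pay.
Supply in terms of pb becomes qs = -288 + 6.5(pb + 37) = -47.5 + 6.5pb. Setting this equal to demand: 842 - 2pb = -47.5 + 6.5pb, so pb = 1779/17.
Sellers receive ps = 1779/17 + 37 = 2408/17; q' = 842 − 2·(1779/17) = 10756/17.
ΔCS = ½(9794/17 + 10756/17)(2260/17 − 1779/17) = 4942275/289; ΔPS = ½(9794/17 + 10756/17)(2408/17 − 2260/17) = 1520700/289.
Government spending = 37 × 10756/17 = 397972/17.
DWL = ½ × 37 × (10756/17 − 9794/17) = 17797/17; fraction = (17797/17) / (397972/17) = 481/10756.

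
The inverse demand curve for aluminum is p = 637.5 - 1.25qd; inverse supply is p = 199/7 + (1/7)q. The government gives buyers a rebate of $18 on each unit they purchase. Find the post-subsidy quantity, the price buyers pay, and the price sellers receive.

q' = 17558/39; buyers pay 2915/39; sellers receive 3617/39

Pre-subsidy: 637.5 - 1.25q = 199/7 + (1/7)q gives q* = 17054/39 and p* = 3545/39.
With the rebate, buyers effectively pay pb = ps − 18, where ps is the price sellers receive.
On the curves, pb = 637.5 - 1.25q and ps = 199/7 + (1/7)q; the wedge ps − pb = 18 gives 199/7 + (1/7)q − (637.5 - 1.25q) = 18, so q' = 17558/39.
Then pb = 637.5 − 1.25·(17558/39) = 2915/39 and ps = 199/7 + (1/7)·(17558/39) = 3617/39.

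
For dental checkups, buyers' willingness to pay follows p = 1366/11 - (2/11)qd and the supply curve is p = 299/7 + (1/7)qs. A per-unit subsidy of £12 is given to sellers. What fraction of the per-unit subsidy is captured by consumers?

Consumer share = 0.56

Pre-subsidy: 1366/11 - (2/11)q = 299/7 + (1/7)q gives q* = 250.92 and p* = 78.56.
With the subsidy, sellers receive ps = pb + 12 for each unit, where pb is the price buyers pay.
On the curves, pb = 1366/11 - (2/11)q and ps = 299/7 + (1/7)q; the wedge ps − pb = 12 gives 299/7 + (1/7)q − (1366/11 - (2/11)q) = 12, so q' = 287.88.
Then pb = 1366/11 − (2/11)·287.88 = 71.84 and ps = 299/7 + (1/7)·287.88 = 83.84.
Buyers' price falls by p* − pb = 78.56 − 71.84 = 6.72; sellers' price rises by ps − p* = 83.84 − 78.56 = 5.28.
So consumers capture 6.72/12 = 0.56 of each unit of subsidy.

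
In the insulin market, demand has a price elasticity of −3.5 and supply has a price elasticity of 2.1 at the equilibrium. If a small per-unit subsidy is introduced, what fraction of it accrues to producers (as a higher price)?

Producer share = 0.625

For a small subsidy around the equilibrium, the benefit split depends on the relative slopes, which at a point are proportional to the elasticities.
Buyer share = εs/(εs + |εd|) = 2.1/(2.1 + 3.5) = 0.375; seller share = |εd|/(εs + |εd|) = 0.625.
So producers capture 0.625 of the subsidy.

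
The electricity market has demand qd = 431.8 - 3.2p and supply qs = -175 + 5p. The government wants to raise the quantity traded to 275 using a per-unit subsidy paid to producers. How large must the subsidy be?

Required subsidy s = 41 per unit

At q = 275, invert demand for the buyer price: pb = (431.8 − 275)/3.2 = 49; invert supply for the seller price: ps = (275 − (-175))/5 = 90.
The subsidy must fill the gap: s = ps − pb = 90 − 49 = 41.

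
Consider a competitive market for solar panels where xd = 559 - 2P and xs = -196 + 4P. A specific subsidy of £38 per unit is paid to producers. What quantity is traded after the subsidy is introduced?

Pre-subsidy: 559 - 2P = -196 + 4P gives P* = 755/6, x* = 922/3.
With the subsidy, sellers receive Ps = Pb + 38 for each unit, where Pb is the price buyers pay.
Supply in terms of Pb becomes xs = -196 + 4(Pb + 38) = -44 + 4Pb. Setting this equal to demand: 559 - 2Pb = -44 + 4Pb, so Pb = 100.5.
Sellers receive Ps = 100.5 + 38 = 138.5; x' = 559 − 2·100.5 = 358.

x' = 358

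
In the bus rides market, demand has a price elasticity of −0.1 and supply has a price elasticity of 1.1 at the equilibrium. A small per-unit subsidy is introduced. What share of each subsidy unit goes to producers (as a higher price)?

For a small subsidy around the equilibrium, the benefit split depends on the relative slopes, which at a point are proportional to the elasticities.
Buyer share = εs/(εs + |εd|) = 1.1/(1.1 + 0.1) = 11/12; seller share = |εd|/(εs + |εd|) = 1/12.
So producers capture 1/12 of the subsidy.

Producer share = 1/12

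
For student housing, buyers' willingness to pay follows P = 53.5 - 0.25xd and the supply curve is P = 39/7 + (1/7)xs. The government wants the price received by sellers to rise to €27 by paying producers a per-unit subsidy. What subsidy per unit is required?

Required subsidy s = €11 per unit

At a seller price of 27, quantity supplied is -39 + 7·27 = 150.
Buyers absorb 150 only when they pay Pb = 53.5 − 0.25·150 = 16.
s = Ps − Pb = 27 − 16 = 11.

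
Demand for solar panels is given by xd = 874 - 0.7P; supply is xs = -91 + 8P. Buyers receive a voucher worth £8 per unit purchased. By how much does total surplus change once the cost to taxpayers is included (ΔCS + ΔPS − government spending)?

Pre-subsidy: 874 - 0.7P = -91 + 8P gives P* = 9650/87, x* = 69283/87.
With the rebate, buyers effectively pay Pb = Ps − 8, where Ps is the price sellers receive.
Demand in terms of Ps becomes xd = 874 − 0.7(Ps − 8) = 879.6 - 0.7Ps. Setting this equal to supply: 879.6 - 0.7Ps = -91 + 8Ps, so Ps = 9706/87.
Buyers pay Pb = 9706/87 − 8 = 9010/87; x' = -91 + 8·(9706/87) = 69731/87.
ΔCS = ½(69283/87 + 69731/87)(9650/87 − 9010/87) = 4942720/841; ΔPS = ½(69283/87 + 69731/87)(9706/87 − 9650/87) = 432488/841.
Government spending = 8 × 69731/87 = 557848/87.
Net change = 4942720/841 + 432488/841 − 557848/87 = -1792/87. The loss equals the DWL triangle ½·8·448/87.

Net change in total surplus = -1792/87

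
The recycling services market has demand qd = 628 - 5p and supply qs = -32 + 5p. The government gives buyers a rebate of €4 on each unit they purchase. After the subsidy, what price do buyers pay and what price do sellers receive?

Pre-subsidy: 628 - 5p = -32 + 5p gives p* = 66, q* = 298.
With the rebate, buyers effectively pay pb = ps − 4, where ps is the price sellers receive.
Demand in terms of ps becomes qd = 628 − 5(ps − 4) = 648 - 5ps. Setting this equal to supply: 648 - 5ps = -32 + 5ps, so ps = 68.
Buyers pay pb = 68 − 4 = 64; q' = -32 + 5·68 = 308.

Buyers pay €64; sellers receive €68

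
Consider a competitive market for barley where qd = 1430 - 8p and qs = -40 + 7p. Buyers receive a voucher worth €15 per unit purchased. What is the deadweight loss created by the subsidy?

Deadweight loss = €420

Pre-subsidy: 1430 - 8p = -40 + 7p gives p* = 98, q* = 646.
With the rebate, buyers effectively pay pb = ps − 15, where ps is the price sellers receive.
Demand in terms of ps becomes qd = 1430 − 8(ps − 15) = 1550 - 8ps. Setting this equal to supply: 1550 - 8ps = -40 + 7ps, so ps = 106.
Buyers pay pb = 106 − 15 = 91; q' = -40 + 7·106 = 702.
The subsidy expands output by 702 − 646 = 56 past the efficient level; on those units the gap between marginal cost and willingness to pay runs from 0 up to 15.
DWL = ½ × 15 × 56 = 420.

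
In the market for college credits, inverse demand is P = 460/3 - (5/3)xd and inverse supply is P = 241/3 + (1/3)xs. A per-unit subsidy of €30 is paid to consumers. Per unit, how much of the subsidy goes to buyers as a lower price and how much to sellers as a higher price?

Pre-subsidy: 460/3 - (5/3)x = 241/3 + (1/3)x gives x* = 36.5 and P* = 92.5.
With the rebate, buyers effectively pay Pb = Ps − 30, where Ps is the price sellers receive.
On the curves, Pb = 460/3 - (5/3)x and Ps = 241/3 + (1/3)x; the wedge Ps − Pb = 30 gives 241/3 + (1/3)x − (460/3 - (5/3)x) = 30, so x' = 51.5.
Then Pb = 460/3 − (5/3)·51.5 = 67.5 and Ps = 241/3 + (1/3)·51.5 = 97.5.
Buyers' price falls by P* − Pb = 92.5 − 67.5 = 25; sellers' price rises by Ps − P* = 97.5 − 92.5 = 5.

Buyers gain €25 per unit; sellers gain €5 per unit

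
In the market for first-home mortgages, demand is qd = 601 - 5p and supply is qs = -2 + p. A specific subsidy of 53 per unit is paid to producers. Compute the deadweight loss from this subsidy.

Deadweight loss = 14045/12

Pre-subsidy: 601 - 5p = -2 + p gives p* = 100.5, q* = 98.5.
With the subsidy, sellers receive ps = pb + 53 for each unit, where pb is the price buyers pay.
Supply in terms of pb becomes qs = -2 + 1(pb + 53) = 51 + pb. Setting this equal to demand: 601 - 5pb = 51 + pb, so pb = 275/3.
Sellers receive ps = 275/3 + 53 = 434/3; q' = 601 − 5·(275/3) = 428/3.
The subsidy expands output by 428/3 − 98.5 = 265/6 past the efficient level; on those units the gap between marginal cost and willingness to pay runs from 0 up to 53.
DWL = ½ × 53 × 265/6 = 14045/12.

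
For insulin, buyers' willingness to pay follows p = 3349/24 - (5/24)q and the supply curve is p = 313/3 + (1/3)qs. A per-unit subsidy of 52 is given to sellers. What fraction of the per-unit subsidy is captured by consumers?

Pre-subsidy: 3349/24 - (5/24)q = 313/3 + (1/3)q gives q* = 65 and p* = 126.
With the subsidy, sellers receive ps = pb + 52 for each unit, where pb is the price buyers pay.
On the curves, pb = 3349/24 - (5/24)q and ps = 313/3 + (1/3)q; the wedge ps − pb = 52 gives 313/3 + (1/3)q − (3349/24 - (5/24)q) = 52, so q' = 161.
Then pb = 3349/24 − (5/24)·161 = 106 and ps = 313/3 + (1/3)·161 = 158.
Buyers' price falls by p* − pb = 126 − 106 = 20; sellers' price rises by ps − p* = 158 − 126 = 32.
So consumers capture 20/52 = 5/13 of each unit of subsidy.

Consumer share = 5/13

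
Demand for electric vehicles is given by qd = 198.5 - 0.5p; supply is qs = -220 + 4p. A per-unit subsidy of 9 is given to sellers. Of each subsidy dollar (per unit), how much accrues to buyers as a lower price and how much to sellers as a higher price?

Pre-subsidy: 198.5 - 0.5p = -220 + 4p gives p* = 93, q* = 152.
With the subsidy, sellers receive ps = pb + 9 for each unit, where pb is the price buyers pay.
Supply in terms of pb becomes qs = -220 + 4(pb + 9) = -184 + 4pb. Setting this equal to demand: 198.5 - 0.5pb = -184 + 4pb, so pb = 85.
Sellers receive ps = 85 + 9 = 94; q' = 198.5 − 0.5·85 = 156.
Buyers' price falls by p* − pb = 93 − 85 = 8; sellers' price rises by ps − p* = 94 − 93 = 1.

Buyers gain 8 per unit; sellers gain 1 per unit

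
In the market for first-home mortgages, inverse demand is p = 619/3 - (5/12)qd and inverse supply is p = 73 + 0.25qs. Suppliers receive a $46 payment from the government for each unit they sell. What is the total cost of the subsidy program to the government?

Government cost = $12374

Pre-subsidy: 619/3 - (5/12)q = 73 + 0.25q gives q* = 200 and p* = 123.
With the subsidy, sellers receive ps = pb + 46 for each unit, where pb is the price buyers pay.
On the curves, pb = 619/3 - (5/12)q and ps = 73 + 0.25q; the wedge ps − pb = 46 gives 73 + 0.25q − (619/3 - (5/12)q) = 46, so q' = 269.
Then pb = 619/3 − (5/12)·269 = 94.25 and ps = 73 + 0.25·269 = 140.25.
Government outlay = subsidy × quantity = 46 × 269 = 12374.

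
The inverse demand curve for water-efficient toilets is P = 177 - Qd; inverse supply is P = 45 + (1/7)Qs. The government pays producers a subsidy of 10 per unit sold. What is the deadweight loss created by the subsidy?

Deadweight loss = 43.75

Pre-subsidy: 177 - Q = 45 + (1/7)Q gives Q* = 115.5 and P* = 61.5.
With the subsidy, sellers receive Ps = Pb + 10 for each unit, where Pb is the price buyers pay.
On the curves, Pb = 177 - Q and Ps = 45 + (1/7)Q; the wedge Ps − Pb = 10 gives 45 + (1/7)Q − (177 - Q) = 10, so Q' = 124.25.
Then Pb = 177 − 1·124.25 = 52.75 and Ps = 45 + (1/7)·124.25 = 62.75.
The subsidy expands output by 124.25 − 115.5 = 8.75 past the efficient level; on those units the gap between marginal cost and willingness to pay runs from 0 up to 10.
DWL = ½ × 10 × 8.75 = 43.75.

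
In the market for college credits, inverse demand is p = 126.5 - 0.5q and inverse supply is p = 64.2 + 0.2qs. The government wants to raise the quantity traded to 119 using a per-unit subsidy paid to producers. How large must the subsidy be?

At q = 119, from the demand curve buyers pay pb = 126.5 − 0.5·119 = 67; from the supply curve sellers need ps = 64.2 + 0.2·119 = 88.
The subsidy must fill the gap: s = ps − pb = 88 − 67 = 21.

Required subsidy s = 21 per unit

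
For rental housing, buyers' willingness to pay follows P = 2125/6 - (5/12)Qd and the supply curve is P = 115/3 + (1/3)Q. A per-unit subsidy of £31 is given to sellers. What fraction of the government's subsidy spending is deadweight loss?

DWL / government spending = 93/2081

Pre-subsidy: 2125/6 - (5/12)Q = 115/3 + (1/3)Q gives Q* = 3790/9 and P* = 4825/27.
With the subsidy, sellers receive Ps = Pb + 31 for each unit, where Pb is the price buyers pay.
On the curves, Pb = 2125/6 - (5/12)Q and Ps = 115/3 + (1/3)Q; the wedge Ps − Pb = 31 gives 115/3 + (1/3)Q − (2125/6 - (5/12)Q) = 31, so Q' = 4162/9.
Then Pb = 2125/6 − (5/12)·(4162/9) = 4360/27 and Ps = 115/3 + (1/3)·(4162/9) = 5197/27.
ΔCS = ½(3790/9 + 4162/9)(4825/27 − 4360/27) = 616280/81; ΔPS = ½(3790/9 + 4162/9)(5197/27 − 4825/27) = 493024/81.
Government spending = 31 × 4162/9 = 129022/9.
DWL = ½ × 31 × (4162/9 − 3790/9) = 1922/3; fraction = (1922/3) / (129022/9) = 93/2081.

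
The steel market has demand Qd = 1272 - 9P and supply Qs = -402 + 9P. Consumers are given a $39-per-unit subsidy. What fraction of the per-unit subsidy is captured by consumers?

Pre-subsidy: 1272 - 9P = -402 + 9P gives P* = 93, Q* = 435.
With the rebate, buyers effectively pay Pb = Ps − 39, where Ps is the price sellers receive.
Demand in terms of Ps becomes Qd = 1272 − 9(Ps − 39) = 1623 - 9Ps. Setting this equal to supply: 1623 - 9Ps = -402 + 9Ps, so Ps = 112.5.
Buyers pay Pb = 112.5 − 39 = 73.5; Q' = -402 + 9·112.5 = 610.5.
Buyers' price falls by P* − Pb = 93 − 73.5 = 19.5; sellers' price rises by Ps − P* = 112.5 − 93 = 19.5.
So consumers capture 19.5/39 = 0.5 of each unit of subsidy.

Consumer share = 0.5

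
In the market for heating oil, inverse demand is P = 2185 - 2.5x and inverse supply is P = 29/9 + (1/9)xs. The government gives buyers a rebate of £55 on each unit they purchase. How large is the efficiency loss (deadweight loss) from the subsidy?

Pre-subsidy: 2185 - 2.5x = 29/9 + (1/9)x gives x* = 39272/47 and P* = 4515/47.
With the rebate, buyers effectively pay Pb = Ps − 55, where Ps is the price sellers receive.
On the curves, Pb = 2185 - 2.5x and Ps = 29/9 + (1/9)x; the wedge Ps − Pb = 55 gives 29/9 + (1/9)x − (2185 - 2.5x) = 55, so x' = 40262/47.
Then Pb = 2185 − 2.5·(40262/47) = 2040/47 and Ps = 29/9 + (1/9)·(40262/47) = 4625/47.
The subsidy expands output by 40262/47 − 39272/47 = 990/47 past the efficient level; on those units the gap between marginal cost and willingness to pay runs from 0 up to 55.
DWL = ½ × 55 × 990/47 = 27225/47.

Deadweight loss = 27225/47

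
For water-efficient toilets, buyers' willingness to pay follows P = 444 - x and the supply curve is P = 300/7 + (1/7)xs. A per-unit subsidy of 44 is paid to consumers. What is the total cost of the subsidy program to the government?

Government cost = 17138

Pre-subsidy: 444 - x = 300/7 + (1/7)x gives x* = 351 and P* = 93.
With the rebate, buyers effectively pay Pb = Ps − 44, where Ps is the price sellers receive.
On the curves, Pb = 444 - x and Ps = 300/7 + (1/7)x; the wedge Ps − Pb = 44 gives 300/7 + (1/7)x − (444 - x) = 44, so x' = 389.5.
Then Pb = 444 − 1·389.5 = 54.5 and Ps = 300/7 + (1/7)·389.5 = 98.5.
Government outlay = subsidy × quantity = 44 × 389.5 = 17138.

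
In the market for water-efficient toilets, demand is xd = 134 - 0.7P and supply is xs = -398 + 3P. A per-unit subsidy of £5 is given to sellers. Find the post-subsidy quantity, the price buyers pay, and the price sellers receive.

Pre-subsidy: 134 - 0.7P = -398 + 3P gives P* = 5320/37, x* = 1234/37.
With the subsidy, sellers receive Ps = Pb + 5 for each unit, where Pb is the price buyers pay.
Supply in terms of Pb becomes xs = -398 + 3(Pb + 5) = -383 + 3Pb. Setting this equal to demand: 134 - 0.7Pb = -383 + 3Pb, so Pb = 5170/37.
Sellers receive Ps = 5170/37 + 5 = 5355/37; x' = 134 − 0.7·(5170/37) = 1339/37.

x' = 1339/37; buyers pay 5170/37; sellers receive 5355/37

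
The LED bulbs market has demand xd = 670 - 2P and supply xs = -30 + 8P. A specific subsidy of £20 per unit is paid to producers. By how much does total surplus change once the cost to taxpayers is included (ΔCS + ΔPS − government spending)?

Net change in total surplus = -£320

Pre-subsidy: 670 - 2P = -30 + 8P gives P* = 70, x* = 530.
With the subsidy, sellers receive Ps = Pb + 20 for each unit, where Pb is the price buyers pay.
Supply in terms of Pb becomes xs = -30 + 8(Pb + 20) = 130 + 8Pb. Setting this equal to demand: 670 - 2Pb = 130 + 8Pb, so Pb = 54.
Sellers receive Ps = 54 + 20 = 74; x' = 670 − 2·54 = 562.
ΔCS = ½(530 + 562)(70 − 54) = 8736; ΔPS = ½(530 + 562)(74 − 70) = 2184.
Government spending = 20 × 562 = 11240.
Net change = 8736 + 2184 − 11240 = -320. The loss equals the DWL triangle ½·20·32.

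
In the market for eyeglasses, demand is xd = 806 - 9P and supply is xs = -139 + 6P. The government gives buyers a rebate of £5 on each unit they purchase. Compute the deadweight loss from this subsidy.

Deadweight loss = £45

Pre-subsidy: 806 - 9P = -139 + 6P gives P* = 63, x* = 239.
With the rebate, buyers effectively pay Pb = Ps − 5, where Ps is the price sellers receive.
Demand in terms of Ps becomes xd = 806 − 9(Ps − 5) = 851 - 9Ps. Setting this equal to supply: 851 - 9Ps = -139 + 6Ps, so Ps = 66.
Buyers pay Pb = 66 − 5 = 61; x' = -139 + 6·66 = 257.
The subsidy expands output by 257 − 239 = 18 past the efficient level; on those units the gap between marginal cost and willingness to pay runs from 0 up to 5.
DWL = ½ × 5 × 18 = 45.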